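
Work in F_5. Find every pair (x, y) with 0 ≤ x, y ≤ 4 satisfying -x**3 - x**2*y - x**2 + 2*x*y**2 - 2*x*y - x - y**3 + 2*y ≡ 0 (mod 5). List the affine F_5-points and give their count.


Affine F_5-points: {(0, 0), (1, 2), (1, 3), (4, 3)}; count = 4.

For each of the 25 pairs (x, y) ∈ F_5², evaluate f(x, y) mod 5. Record the zeros.
  x = 0: [0↦0, 1↦1, 2↦1, 3↦4, 4↦4]  zeros at y ∈ {0}
  x = 1: [0↦2, 1↦2, 2↦0, 3↦0, 4↦1]  zeros at y ∈ {2, 3}
  x = 2: [0↦1, 1↦3, 2↦2, 3↦2, 4↦2]  zeros at y ∈ ∅
  x = 3: [0↦1, 1↦3, 2↦1, 3↦4, 4↦1]  zeros at y ∈ ∅
  x = 4: [0↦1, 1↦1, 2↦1, 3↦0, 4↦2]  zeros at y ∈ {3}
Collecting zeros: affine points = {(0, 0), (1, 2), (1, 3), (4, 3)}.
Total count |C(F_5)_aff| = 4.


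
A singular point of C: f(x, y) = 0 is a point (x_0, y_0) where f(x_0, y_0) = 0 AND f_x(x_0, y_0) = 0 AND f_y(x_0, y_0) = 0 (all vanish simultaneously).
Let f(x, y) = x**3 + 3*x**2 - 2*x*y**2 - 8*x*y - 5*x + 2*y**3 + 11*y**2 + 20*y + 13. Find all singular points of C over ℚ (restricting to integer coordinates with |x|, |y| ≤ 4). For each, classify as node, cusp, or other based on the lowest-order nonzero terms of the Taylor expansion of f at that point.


Singular points: {(-1, -2)}; classification: cusp.

Compute partial derivatives:
  f_x = 3*x**2 + 6*x - 2*y**2 - 8*y - 5.
  f_y = -4*x*y - 8*x + 6*y**2 + 22*y + 20.
Scan x_0 ∈ {−4, ..., 4}. For each x_0, f_y(x_0, y) is a polynomial in y; find its integer roots y ∈ {−4, ..., 4}, then test f_x and f at those candidates.
  x = -4: f_y(-4, y) = 6*y**2 + 38*y + 52; vanishes at y ∈ {-2}. (-4, -2): f_x = 27 ≠ 0.
  x = -3: f_y(-3, y) = 6*y**2 + 34*y + 44; vanishes at y ∈ {-2}. (-3, -2): f_x = 12 ≠ 0.
  x = -2: f_y(-2, y) = 6*y**2 + 30*y + 36; vanishes at y ∈ {-3, -2}. (-2, -3): f_x = 1 ≠ 0; (-2, -2): f_x = 3 ≠ 0.
  x = -1: f_y(-1, y) = 6*y**2 + 26*y + 28; vanishes at y ∈ {-2}. (-1, -2): f_x = 0, f = 0 — SINGULAR.
  x = 0: f_y(0, y) = 6*y**2 + 22*y + 20; vanishes at y ∈ {-2}. (0, -2): f_x = 3 ≠ 0.
  x = 1: f_y(1, y) = 6*y**2 + 18*y + 12; vanishes at y ∈ {-2, -1}. (1, -2): f_x = 12 ≠ 0; (1, -1): f_x = 10 ≠ 0.
  x = 2: f_y(2, y) = 6*y**2 + 14*y + 4; vanishes at y ∈ {-2}. (2, -2): f_x = 27 ≠ 0.
  x = 3: f_y(3, y) = 6*y**2 + 10*y - 4; vanishes at y ∈ {-2}. (3, -2): f_x = 48 ≠ 0.
  x = 4: f_y(4, y) = 6*y**2 + 6*y - 12; vanishes at y ∈ {-2, 1}. (4, -2): f_x = 75 ≠ 0; (4, 1): f_x = 57 ≠ 0.
Only singular point on the grid: (-1, -2).
Classify: substitute x = -1 + u, y = -2 + v and expand: f = u**3 - 2*u*v**2 + 2*v**3 + v**2.
No constant or linear terms (consistent with a singular point). Quadratic part: v**2. Cubic part: u**3 - 2*u*v**2 + 2*v**3.
The quadratic part v**2 is a perfect square, so there is a single (double) tangent line v = 0, i.e. y = -2. Restricting the cubic part to that line (v = 0) leaves u**3 ≠ 0, so f is not divisible by v and the branch is v² ≈ -u**3 to lowest order — this is a cusp.
Classification: cusp.


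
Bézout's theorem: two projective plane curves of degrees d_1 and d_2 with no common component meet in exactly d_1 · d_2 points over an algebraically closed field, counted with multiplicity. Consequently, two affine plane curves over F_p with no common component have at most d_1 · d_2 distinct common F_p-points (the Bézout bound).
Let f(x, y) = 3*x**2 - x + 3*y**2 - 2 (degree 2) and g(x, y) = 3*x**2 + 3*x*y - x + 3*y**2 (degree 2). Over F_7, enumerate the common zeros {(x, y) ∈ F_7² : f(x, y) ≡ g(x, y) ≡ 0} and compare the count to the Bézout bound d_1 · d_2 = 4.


Common zeros: ∅; count = 0; Bézout bound = 4.

deg(f) = 2, deg(g) = 2, so Bézout bound = 4.
Scan x ∈ F_7. For each x, list the y ∈ F_7 with f(x, y) ≡ 0 and those with g(x, y) ≡ 0 (mod 7); the common zeros in that column are the intersection.
  x = 0: f ≡ 0 at y ∈ ∅; g ≡ 0 at y ∈ {0}; common: ∅.
  x = 1: f ≡ 0 at y ∈ {0}; g ≡ 0 at y ∈ ∅; common: ∅.
  x = 2: f ≡ 0 at y ∈ {3, 4}; g ≡ 0 at y ∈ {6}; common: ∅.
  x = 3: f ≡ 0 at y ∈ {3, 4}; g ≡ 0 at y ∈ ∅; common: ∅.
  x = 4: f ≡ 0 at y ∈ {0}; g ≡ 0 at y ∈ {4, 6}; common: ∅.
  x = 5: f ≡ 0 at y ∈ ∅; g ≡ 0 at y ∈ {0, 2}; common: ∅.
  x = 6: f ≡ 0 at y ∈ {2, 5}; g ≡ 0 at y ∈ ∅; common: ∅.
Collecting: common zeros = ∅, so the count is 0.
Comparison with the Bézout bound: 0 ≤ 4 = deg(f)·deg(g), as expected for curves with no common component (the affine F_7-count falls short of the bound because intersections may lie at infinity, over extension fields, or carry multiplicity).


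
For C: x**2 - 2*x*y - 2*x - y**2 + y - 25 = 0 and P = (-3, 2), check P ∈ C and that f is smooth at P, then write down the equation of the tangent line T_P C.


Tangent line at P: -12*x + 3*y - 42 = 0.

Step 1: f(-3, 2) = 0, so P lies on C.
Step 2: partial derivatives
  f_x(x, y) = 2*x - 2*y - 2, f_y(x, y) = -2*x - 2*y + 1.
  f_x(P) = -12, f_y(P) = 3 (gradient nonzero, so P is smooth).
Step 3: tangent line at P: -12·(x − -3) + 3·(y − 2) = 0.
Expanding: -12*x + 3*y - 42 = 0.


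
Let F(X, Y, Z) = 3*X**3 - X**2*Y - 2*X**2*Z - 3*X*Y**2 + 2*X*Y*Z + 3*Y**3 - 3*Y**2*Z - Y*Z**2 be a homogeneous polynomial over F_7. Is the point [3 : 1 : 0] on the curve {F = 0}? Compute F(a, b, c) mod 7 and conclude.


F(3,1,0) ≡ 3 (mod 7); P is NOT on the curve.

Evaluate F(3, 1, 0) term-by-term (mod 7).
  3*X**3 ↦ 3·27·1·1 = 81
  -X**2*Y ↦ -1·9·1·1 = -9
  -2*X**2*Z ↦ -2·9·1·0 = 0
  -3*X*Y**2 ↦ -3·3·1·1 = -9
  2*X*Y*Z ↦ 2·3·1·0 = 0
  3*Y**3 ↦ 3·1·1·1 = 3
  -3*Y**2*Z ↦ -3·1·1·0 = 0
  -Y*Z**2 ↦ -1·1·1·0 = 0
Sum: F(3, 1, 0) = (81) + (-9) + (0) + (-9) + (0) + (3) + (0) + (0) = 66.
Reducing mod 7: 66 ≡ 3 (mod 7).
Since F(a, b, c) ≡ 3 ≠ 0 (mod 7), P does NOT lie on the curve.


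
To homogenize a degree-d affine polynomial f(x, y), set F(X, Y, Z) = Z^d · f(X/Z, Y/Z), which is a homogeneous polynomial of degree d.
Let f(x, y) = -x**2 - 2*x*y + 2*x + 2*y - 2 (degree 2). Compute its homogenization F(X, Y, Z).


F(X, Y, Z) = -X**2 - 2*X*Y + 2*X*Z + 2*Y*Z - 2*Z**2

deg(f) = 2.
Substitute x = X/Z, y = Y/Z into f, then multiply by Z^2.
  monomial -1·x^2·y^0 ↦ -1·X^2·Y^0·Z^0.
  monomial -2·x^1·y^1 ↦ -2·X^1·Y^1·Z^0.
  monomial 2·x^1·y^0 ↦ 2·X^1·Y^0·Z^1.
  monomial 2·x^0·y^1 ↦ 2·X^0·Y^1·Z^1.
  monomial -2·x^0·y^0 ↦ -2·X^0·Y^0·Z^2.
Collecting: F(X, Y, Z) = -X**2 - 2*X*Y + 2*X*Z + 2*Y*Z - 2*Z**2.


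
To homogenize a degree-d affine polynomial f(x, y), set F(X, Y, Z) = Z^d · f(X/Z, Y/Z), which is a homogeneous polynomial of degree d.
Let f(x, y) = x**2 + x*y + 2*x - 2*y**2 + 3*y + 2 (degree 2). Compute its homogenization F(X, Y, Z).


F(X, Y, Z) = X**2 + X*Y + 2*X*Z - 2*Y**2 + 3*Y*Z + 2*Z**2

deg(f) = 2.
Substitute x = X/Z, y = Y/Z into f, then multiply by Z^2.
  monomial 1·x^2·y^0 ↦ 1·X^2·Y^0·Z^0.
  monomial 1·x^1·y^1 ↦ 1·X^1·Y^1·Z^0.
  monomial 2·x^1·y^0 ↦ 2·X^1·Y^0·Z^1.
  monomial -2·x^0·y^2 ↦ -2·X^0·Y^2·Z^0.
  monomial 3·x^0·y^1 ↦ 3·X^0·Y^1·Z^1.
  monomial 2·x^0·y^0 ↦ 2·X^0·Y^0·Z^2.
Collecting: F(X, Y, Z) = X**2 + X*Y + 2*X*Z - 2*Y**2 + 3*Y*Z + 2*Z**2.


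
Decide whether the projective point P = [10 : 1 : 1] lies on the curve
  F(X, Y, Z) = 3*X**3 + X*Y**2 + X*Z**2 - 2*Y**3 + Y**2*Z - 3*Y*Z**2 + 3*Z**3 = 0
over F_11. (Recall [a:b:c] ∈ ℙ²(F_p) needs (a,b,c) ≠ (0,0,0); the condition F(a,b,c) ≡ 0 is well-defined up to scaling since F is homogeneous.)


F(10,1,1) ≡ 5 (mod 11); P is NOT on the curve.

Evaluate F(10, 1, 1) term-by-term (mod 11).
  3*X**3 ↦ 3·1000·1·1 = 3000
  X*Y**2 ↦ 1·10·1·1 = 10
  X*Z**2 ↦ 1·10·1·1 = 10
  -2*Y**3 ↦ -2·1·1·1 = -2
  Y**2*Z ↦ 1·1·1·1 = 1
  -3*Y*Z**2 ↦ -3·1·1·1 = -3
  3*Z**3 ↦ 3·1·1·1 = 3
Sum: F(10, 1, 1) = (3000) + (10) + (10) + (-2) + (1) + (-3) + (3) = 3019.
Reducing mod 11: 3019 ≡ 5 (mod 11).
Since F(a, b, c) ≡ 5 ≠ 0 (mod 11), P does NOT lie on the curve.


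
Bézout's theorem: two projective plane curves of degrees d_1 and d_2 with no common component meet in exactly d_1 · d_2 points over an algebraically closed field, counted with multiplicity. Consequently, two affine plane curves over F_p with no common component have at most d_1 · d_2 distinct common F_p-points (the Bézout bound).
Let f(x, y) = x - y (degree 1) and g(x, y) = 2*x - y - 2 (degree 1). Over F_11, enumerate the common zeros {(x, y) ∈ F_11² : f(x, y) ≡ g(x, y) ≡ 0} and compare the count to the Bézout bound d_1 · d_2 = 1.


Common zeros: {(2, 2)}; count = 1; Bézout bound = 1.

deg(f) = 1, deg(g) = 1, so Bézout bound = 1.
Scan x ∈ F_11. For each x, list the y ∈ F_11 with f(x, y) ≡ 0 and those with g(x, y) ≡ 0 (mod 11); the common zeros in that column are the intersection.
  x = 0: f ≡ 0 at y ∈ {0}; g ≡ 0 at y ∈ {9}; common: ∅.
  x = 1: f ≡ 0 at y ∈ {1}; g ≡ 0 at y ∈ {0}; common: ∅.
  x = 2: f ≡ 0 at y ∈ {2}; g ≡ 0 at y ∈ {2}; common: {2}.
  x = 3: f ≡ 0 at y ∈ {3}; g ≡ 0 at y ∈ {4}; common: ∅.
  x = 4: f ≡ 0 at y ∈ {4}; g ≡ 0 at y ∈ {6}; common: ∅.
  x = 5: f ≡ 0 at y ∈ {5}; g ≡ 0 at y ∈ {8}; common: ∅.
  x = 6: f ≡ 0 at y ∈ {6}; g ≡ 0 at y ∈ {10}; common: ∅.
  x = 7: f ≡ 0 at y ∈ {7}; g ≡ 0 at y ∈ {1}; common: ∅.
  x = 8: f ≡ 0 at y ∈ {8}; g ≡ 0 at y ∈ {3}; common: ∅.
  x = 9: f ≡ 0 at y ∈ {9}; g ≡ 0 at y ∈ {5}; common: ∅.
  x = 10: f ≡ 0 at y ∈ {10}; g ≡ 0 at y ∈ {7}; common: ∅.
Collecting: common zeros = {(2, 2)}, so the count is 1.
Comparison with the Bézout bound: 1 ≤ 1 = deg(f)·deg(g), as expected for curves with no common component (the bound is attained).


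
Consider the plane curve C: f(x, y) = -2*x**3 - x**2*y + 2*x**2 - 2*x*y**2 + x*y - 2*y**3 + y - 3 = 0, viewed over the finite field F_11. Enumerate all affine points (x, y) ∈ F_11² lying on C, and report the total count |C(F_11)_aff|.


Affine F_11-points: {(0, 6), (0, 7), (0, 9), (2, 0), (4, 0), (4, 7), (5, 2), (6, 0), (6, 8), (8, 2), (8, 10), (9, 2), (9, 5), (9, 6), (10, 1), (10, 4), (10, 7)}; count = 17.

For each of the 121 pairs (x, y) ∈ F_11², evaluate f(x, y) mod 11. Record the zeros.
  x = 0: [0↦8, 1↦7, 2↦5, 3↦1, 4↦5, 5↦5, 6↦0, 7↦0, 8↦4, 9↦0, 10↦9]  zeros at y ∈ {6, 7, 9}
  x = 1: [0↦8, 1↦5, 2↦8, 3↦5, 4↦6, 5↦10, 6↦5, 7↦1, 8↦8, 9↦3, 10↦7]  zeros at y ∈ ∅
  x = 2: [0↦0, 1↦4, 2↦10, 3↦6, 4↦2, 5↦8, 6↦1, 7↦2, 8↦10, 9↦2, 10↦10]  zeros at y ∈ {0}
  x = 3: [0↦5, 1↦3, 2↦10, 3↦3, 4↦3, 5↦9, 6↦9, 7↦2, 8↦9, 9↦7, 10↦6]  zeros at y ∈ ∅
  x = 4: [0↦0, 1↦1, 2↦7, 3↦6, 4↦8, 5↦1, 6↦6, 7↦0, 8↦4, 9↦6, 10↦5]  zeros at y ∈ {0, 7}
  x = 5: [0↦6, 1↦8, 2↦0, 3↦3, 4↦5, 5↦5, 6↦2, 7↦6, 8↦5, 9↦9, 10↦6]  zeros at y ∈ {2}
  x = 6: [0↦0, 1↦1, 2↦10, 3↦4, 4↦4, 5↦9, 6↦7, 7↦8, 8↦0, 9↦4, 10↦8]  zeros at y ∈ {0, 8}
  x = 7: [0↦3, 1↦1, 2↦3, 3↦8, 4↦4, 5↦1, 6↦9, 7↦5, 8↦10, 9↦1, 10↦10]  zeros at y ∈ ∅
  x = 8: [0↦3, 1↦7, 2↦0, 3↦3, 4↦4, 5↦2, 6↦7, 7↦7, 8↦1, 9↦10, 10↦0]  zeros at y ∈ {2, 10}
  x = 9: [0↦10, 1↦7, 2↦0, 3↦10, 4↦3, 5↦0, 6↦0, 7↦2, 8↦5, 9↦8, 10↦10]  zeros at y ∈ {2, 5, 6}
  x = 10: [0↦1, 1↦0, 2↦2, 3↦6, 4↦0, 5↦5, 6↦9, 7↦0, 8↦10, 9↦5, 10↦6]  zeros at y ∈ {1, 4, 7}
Collecting zeros: affine points = {(0, 6), (0, 7), (0, 9), (2, 0), (4, 0), (4, 7), (5, 2), (6, 0), (6, 8), (8, 2), (8, 10), (9, 2), (9, 5), (9, 6), (10, 1), (10, 4), (10, 7)}.
Total count |C(F_11)_aff| = 17.


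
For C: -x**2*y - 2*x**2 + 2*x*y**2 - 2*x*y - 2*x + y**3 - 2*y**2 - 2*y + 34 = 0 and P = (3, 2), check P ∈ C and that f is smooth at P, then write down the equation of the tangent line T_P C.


Tangent line at P: -22*x + 11*y + 44 = 0.

Step 1: f(3, 2) = 0, so P lies on C.
Step 2: partial derivatives
  f_x(x, y) = -2*x*y - 4*x + 2*y**2 - 2*y - 2, f_y(x, y) = -x**2 + 4*x*y - 2*x + 3*y**2 - 4*y - 2.
  f_x(P) = -22, f_y(P) = 11 (gradient nonzero, so P is smooth).
Step 3: tangent line at P: -22·(x − 3) + 11·(y − 2) = 0.
Expanding: -22*x + 11*y + 44 = 0.


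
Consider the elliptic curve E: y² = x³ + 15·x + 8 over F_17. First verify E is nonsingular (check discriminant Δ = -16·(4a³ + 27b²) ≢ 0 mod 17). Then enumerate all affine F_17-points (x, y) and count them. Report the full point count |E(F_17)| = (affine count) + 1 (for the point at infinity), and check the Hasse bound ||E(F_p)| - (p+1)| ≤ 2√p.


Affine points = {(0, 5), (0, 12), (4, 8), (4, 9), (5, 2), (5, 15), (6, 5), (6, 12), (10, 6), (10, 11), (11, 5), (11, 12), (14, 2), (14, 15), (15, 2), (15, 15), (16, 3), (16, 14)}; affine count = 18; |E(F_17)| = 19.

Discriminant check: Δ ∝ 4a³ + 27b² = 4·15³ + 27·8² = 4·3375 + 27·64 ≡ 13 (mod 17). Nonzero ⇒ E is nonsingular.
For each x ∈ F_17, compute rhs = x³ + 15·x + 8 mod 17, then count y ∈ F_17 with y² ≡ rhs.
  x = 0: rhs = 8, matching y values: 5, 12 (2 points).
  x = 1: rhs = 7, matching y values: none (0 points).
  x = 2: rhs = 12, matching y values: none (0 points).
  x = 3: rhs = 12, matching y values: none (0 points).
  x = 4: rhs = 13, matching y values: 8, 9 (2 points).
  x = 5: rhs = 4, matching y values: 2, 15 (2 points).
  x = 6: rhs = 8, matching y values: 5, 12 (2 points).
  x = 7: rhs = 14, matching y values: none (0 points).
  x = 8: rhs = 11, matching y values: none (0 points).
  x = 9: rhs = 5, matching y values: none (0 points).
  x = 10: rhs = 2, matching y values: 6, 11 (2 points).
  x = 11: rhs = 8, matching y values: 5, 12 (2 points).
  x = 12: rhs = 12, matching y values: none (0 points).
  x = 13: rhs = 3, matching y values: none (0 points).
  x = 14: rhs = 4, matching y values: 2, 15 (2 points).
  x = 15: rhs = 4, matching y values: 2, 15 (2 points).
  x = 16: rhs = 9, matching y values: 3, 14 (2 points).
Total affine count: 18.
Full point count |E(F_17)| = 18 + 1 = 19.
Hasse bound: |19 − (17+1)| = |1| = 1 ≤ 2√17 ≈ 8.2462 ✓.


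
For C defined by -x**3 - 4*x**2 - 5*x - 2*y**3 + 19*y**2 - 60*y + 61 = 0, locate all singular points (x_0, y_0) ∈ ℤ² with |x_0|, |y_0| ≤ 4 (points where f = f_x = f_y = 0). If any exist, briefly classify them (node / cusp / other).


Singular points: {(-1, 3)}; classification: node.

Compute partial derivatives:
  f_x = -3*x**2 - 8*x - 5.
  f_y = -6*y**2 + 38*y - 60.
Scan x_0 ∈ {−4, ..., 4}. For each x_0, f_y(x_0, y) is a polynomial in y; find its integer roots y ∈ {−4, ..., 4}, then test f_x and f at those candidates.
  x = -4: f_y(-4, y) = -6*y**2 + 38*y - 60; vanishes at y ∈ {3}. (-4, 3): f_x = -21 ≠ 0.
  x = -3: f_y(-3, y) = -6*y**2 + 38*y - 60; vanishes at y ∈ {3}. (-3, 3): f_x = -8 ≠ 0.
  x = -2: f_y(-2, y) = -6*y**2 + 38*y - 60; vanishes at y ∈ {3}. (-2, 3): f_x = -1 ≠ 0.
  x = -1: f_y(-1, y) = -6*y**2 + 38*y - 60; vanishes at y ∈ {3}. (-1, 3): f_x = 0, f = 0 — SINGULAR.
  x = 0: f_y(0, y) = -6*y**2 + 38*y - 60; vanishes at y ∈ {3}. (0, 3): f_x = -5 ≠ 0.
  x = 1: f_y(1, y) = -6*y**2 + 38*y - 60; vanishes at y ∈ {3}. (1, 3): f_x = -16 ≠ 0.
  x = 2: f_y(2, y) = -6*y**2 + 38*y - 60; vanishes at y ∈ {3}. (2, 3): f_x = -33 ≠ 0.
  x = 3: f_y(3, y) = -6*y**2 + 38*y - 60; vanishes at y ∈ {3}. (3, 3): f_x = -56 ≠ 0.
  x = 4: f_y(4, y) = -6*y**2 + 38*y - 60; vanishes at y ∈ {3}. (4, 3): f_x = -85 ≠ 0.
Only singular point on the grid: (-1, 3).
Classify: substitute x = -1 + u, y = 3 + v and expand: f = -u**3 - u**2 - 2*v**3 + v**2.
No constant or linear terms (consistent with a singular point). Quadratic part: -u**2 + v**2. Cubic part: -u**3 - 2*v**3.
The quadratic part v**2 - u**2 = (v − u)(v + u) splits into two distinct linear factors, so there are two distinct tangent lines y − 3 = ±(x − -1) — this is a node (ordinary double point).
Classification: node.


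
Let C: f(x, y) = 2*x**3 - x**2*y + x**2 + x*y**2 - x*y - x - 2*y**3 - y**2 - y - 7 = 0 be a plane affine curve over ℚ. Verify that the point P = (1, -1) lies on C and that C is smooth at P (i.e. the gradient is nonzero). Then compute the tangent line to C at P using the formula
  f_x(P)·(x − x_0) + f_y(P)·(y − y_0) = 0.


Tangent line at P: 11*x - 9*y - 20 = 0.

Step 1: f(1, -1) = 0, so P lies on C.
Step 2: partial derivatives
  f_x(x, y) = 6*x**2 - 2*x*y + 2*x + y**2 - y - 1, f_y(x, y) = -x**2 + 2*x*y - x - 6*y**2 - 2*y - 1.
  f_x(P) = 11, f_y(P) = -9 (gradient nonzero, so P is smooth).
Step 3: tangent line at P: 11·(x − 1) + -9·(y − -1) = 0.
Expanding: 11*x - 9*y - 20 = 0.


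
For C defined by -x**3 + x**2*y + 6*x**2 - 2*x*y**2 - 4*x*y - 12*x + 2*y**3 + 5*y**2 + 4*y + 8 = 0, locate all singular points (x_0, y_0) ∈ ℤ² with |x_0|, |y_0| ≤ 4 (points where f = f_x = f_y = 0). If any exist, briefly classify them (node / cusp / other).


Singular points: {(2, 0)}; classification: cusp.

Compute partial derivatives:
  f_x = -3*x**2 + 2*x*y + 12*x - 2*y**2 - 4*y - 12.
  f_y = x**2 - 4*x*y - 4*x + 6*y**2 + 10*y + 4.
Scan x_0 ∈ {−4, ..., 4}. For each x_0, f_y(x_0, y) is a polynomial in y; find its integer roots y ∈ {−4, ..., 4}, then test f_x and f at those candidates.
  x = -4: f_y(-4, y) = 6*y**2 + 26*y + 36; no integer root y with |y| ≤ 4.
  x = -3: f_y(-3, y) = 6*y**2 + 22*y + 25; no integer root y with |y| ≤ 4.
  x = -2: f_y(-2, y) = 6*y**2 + 18*y + 16; no integer root y with |y| ≤ 4.
  x = -1: f_y(-1, y) = 6*y**2 + 14*y + 9; no integer root y with |y| ≤ 4.
  x = 0: f_y(0, y) = 6*y**2 + 10*y + 4; vanishes at y ∈ {-1}. (0, -1): f_x = -10 ≠ 0.
  x = 1: f_y(1, y) = 6*y**2 + 6*y + 1; no integer root y with |y| ≤ 4.
  x = 2: f_y(2, y) = 6*y**2 + 2*y; vanishes at y ∈ {0}. (2, 0): f_x = 0, f = 0 — SINGULAR.
  x = 3: f_y(3, y) = 6*y**2 - 2*y + 1; no integer root y with |y| ≤ 4.
  x = 4: f_y(4, y) = 6*y**2 - 6*y + 4; no integer root y with |y| ≤ 4.
Only singular point on the grid: (2, 0).
Classify: substitute x = 2 + u, y = 0 + v and expand: f = -u**3 + u**2*v - 2*u*v**2 + 2*v**3 + v**2.
No constant or linear terms (consistent with a singular point). Quadratic part: v**2. Cubic part: -u**3 + u**2*v - 2*u*v**2 + 2*v**3.
The quadratic part v**2 is a perfect square, so there is a single (double) tangent line v = 0, i.e. y = 0. Restricting the cubic part to that line (v = 0) leaves -u**3 ≠ 0, so f is not divisible by v and the branch is v² ≈ u**3 to lowest order — this is a cusp.
Classification: cusp.


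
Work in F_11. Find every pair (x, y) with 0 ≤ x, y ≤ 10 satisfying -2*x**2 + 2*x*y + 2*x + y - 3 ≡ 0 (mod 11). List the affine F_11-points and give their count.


Affine F_11-points: {(0, 3), (1, 1), (2, 8), (3, 10), (4, 3), (6, 4), (7, 8), (8, 10), (9, 6), (10, 4)}; count = 10.

For each of the 121 pairs (x, y) ∈ F_11², evaluate f(x, y) mod 11. Record the zeros.
  x = 0: [0↦8, 1↦9, 2↦10, 3↦0, 4↦1, 5↦2, 6↦3, 7↦4, 8↦5, 9↦6, 10↦7]  zeros at y ∈ {3}
  x = 1: [0↦8, 1↦0, 2↦3, 3↦6, 4↦9, 5↦1, 6↦4, 7↦7, 8↦10, 9↦2, 10↦5]  zeros at y ∈ {1}
  x = 2: [0↦4, 1↦9, 2↦3, 3↦8, 4↦2, 5↦7, 6↦1, 7↦6, 8↦0, 9↦5, 10↦10]  zeros at y ∈ {8}
  x = 3: [0↦7, 1↦3, 2↦10, 3↦6, 4↦2, 5↦9, 6↦5, 7↦1, 8↦8, 9↦4, 10↦0]  zeros at y ∈ {10}
  x = 4: [0↦6, 1↦4, 2↦2, 3↦0, 4↦9, 5↦7, 6↦5, 7↦3, 8↦1, 9↦10, 10↦8]  zeros at y ∈ {3}
  x = 5: [0↦1, 1↦1, 2↦1, 3↦1, 4↦1, 5↦1, 6↦1, 7↦1, 8↦1, 9↦1, 10↦1]  zeros at y ∈ ∅
  x = 6: [0↦3, 1↦5, 2↦7, 3↦9, 4↦0, 5↦2, 6↦4, 7↦6, 8↦8, 9↦10, 10↦1]  zeros at y ∈ {4}
  x = 7: [0↦1, 1↦5, 2↦9, 3↦2, 4↦6, 5↦10, 6↦3, 7↦7, 8↦0, 9↦4, 10↦8]  zeros at y ∈ {8}
  x = 8: [0↦6, 1↦1, 2↦7, 3↦2, 4↦8, 5↦3, 6↦9, 7↦4, 8↦10, 9↦5, 10↦0]  zeros at y ∈ {10}
  x = 9: [0↦7, 1↦4, 2↦1, 3↦9, 4↦6, 5↦3, 6↦0, 7↦8, 8↦5, 9↦2, 10↦10]  zeros at y ∈ {6}
  x = 10: [0↦4, 1↦3, 2↦2, 3↦1, 4↦0, 5↦10, 6↦9, 7↦8, 8↦7, 9↦6, 10↦5]  zeros at y ∈ {4}
Collecting zeros: affine points = {(0, 3), (1, 1), (2, 8), (3, 10), (4, 3), (6, 4), (7, 8), (8, 10), (9, 6), (10, 4)}.
Total count |C(F_11)_aff| = 10.


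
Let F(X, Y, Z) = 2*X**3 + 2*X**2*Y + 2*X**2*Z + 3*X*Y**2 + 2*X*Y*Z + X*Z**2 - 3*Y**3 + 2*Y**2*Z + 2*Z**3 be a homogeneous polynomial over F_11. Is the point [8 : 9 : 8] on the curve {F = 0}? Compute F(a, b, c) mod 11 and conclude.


F(8,9,8) ≡ 0 (mod 11); P is on the curve.

Evaluate F(8, 9, 8) term-by-term (mod 11).
  2*X**3 ↦ 2·512·1·1 = 1024
  2*X**2*Y ↦ 2·64·9·1 = 1152
  2*X**2*Z ↦ 2·64·1·8 = 1024
  3*X*Y**2 ↦ 3·8·81·1 = 1944
  2*X*Y*Z ↦ 2·8·9·8 = 1152
  X*Z**2 ↦ 1·8·1·64 = 512
  -3*Y**3 ↦ -3·1·729·1 = -2187
  2*Y**2*Z ↦ 2·1·81·8 = 1296
  2*Z**3 ↦ 2·1·1·512 = 1024
Sum: F(8, 9, 8) = (1024) + (1152) + (1024) + (1944) + (1152) + (512) + (-2187) + (1296) + (1024) = 6941.
Reducing mod 11: 6941 ≡ 0 (mod 11).
Since F(a, b, c) ≡ 0 (mod 11), P lies on the curve.


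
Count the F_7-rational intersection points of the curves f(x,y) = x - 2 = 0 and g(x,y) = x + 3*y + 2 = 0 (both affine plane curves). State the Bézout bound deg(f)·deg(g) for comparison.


Common zeros: {(2, 1)}; count = 1; Bézout bound = 1.

deg(f) = 1, deg(g) = 1, so Bézout bound = 1.
Scan x ∈ F_7. For each x, list the y ∈ F_7 with f(x, y) ≡ 0 and those with g(x, y) ≡ 0 (mod 7); the common zeros in that column are the intersection.
  x = 0: f ≡ 0 at y ∈ ∅; g ≡ 0 at y ∈ {4}; common: ∅.
  x = 1: f ≡ 0 at y ∈ ∅; g ≡ 0 at y ∈ {6}; common: ∅.
  x = 2: f ≡ 0 at y ∈ {0, 1, 2, 3, 4, 5, 6}; g ≡ 0 at y ∈ {1}; common: {1}.
  x = 3: f ≡ 0 at y ∈ ∅; g ≡ 0 at y ∈ {3}; common: ∅.
  x = 4: f ≡ 0 at y ∈ ∅; g ≡ 0 at y ∈ {5}; common: ∅.
  x = 5: f ≡ 0 at y ∈ ∅; g ≡ 0 at y ∈ {0}; common: ∅.
  x = 6: f ≡ 0 at y ∈ ∅; g ≡ 0 at y ∈ {2}; common: ∅.
Collecting: common zeros = {(2, 1)}, so the count is 1.
Comparison with the Bézout bound: 1 ≤ 1 = deg(f)·deg(g), as expected for curves with no common component (the bound is attained).


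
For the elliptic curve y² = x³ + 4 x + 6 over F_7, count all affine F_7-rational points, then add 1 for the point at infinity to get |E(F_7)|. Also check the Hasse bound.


Affine points = {(1, 2), (1, 5), (2, 1), (2, 6), (4, 3), (4, 4), (5, 2), (5, 5), (6, 1), (6, 6)}; affine count = 10; |E(F_7)| = 11.

Discriminant check: Δ ∝ 4a³ + 27b² = 4·4³ + 27·6² = 4·64 + 27·36 ≡ 3 (mod 7). Nonzero ⇒ E is nonsingular.
For each x ∈ F_7, compute rhs = x³ + 4·x + 6 mod 7, then count y ∈ F_7 with y² ≡ rhs.
  x = 0: rhs = 6, matching y values: none (0 points).
  x = 1: rhs = 4, matching y values: 2, 5 (2 points).
  x = 2: rhs = 1, matching y values: 1, 6 (2 points).
  x = 3: rhs = 3, matching y values: none (0 points).
  x = 4: rhs = 2, matching y values: 3, 4 (2 points).
  x = 5: rhs = 4, matching y values: 2, 5 (2 points).
  x = 6: rhs = 1, matching y values: 1, 6 (2 points).
Total affine count: 10.
Full point count |E(F_7)| = 10 + 1 = 11.
Hasse bound: |11 − (7+1)| = |3| = 3 ≤ 2√7 ≈ 5.2915 ✓.


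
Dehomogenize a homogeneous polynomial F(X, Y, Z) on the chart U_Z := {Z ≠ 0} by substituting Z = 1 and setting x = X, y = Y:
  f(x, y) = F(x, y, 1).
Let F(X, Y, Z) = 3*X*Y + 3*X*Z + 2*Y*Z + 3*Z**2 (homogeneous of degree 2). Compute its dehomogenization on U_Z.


f(x, y) = 3*x*y + 3*x + 2*y + 3

On U_Z we set Z = 1. Each monomial c·X^i·Y^j·Z^k in F becomes c·x^i·y^j·1^k = c·x^i·y^j.
Substituting Z = 1: F(X, Y, 1) = 3*x*y + 3*x + 2*y + 3.
Note: deg(f) ≤ deg(F) = 2; strict inequality happens when F is divisible by Z (lost terms).


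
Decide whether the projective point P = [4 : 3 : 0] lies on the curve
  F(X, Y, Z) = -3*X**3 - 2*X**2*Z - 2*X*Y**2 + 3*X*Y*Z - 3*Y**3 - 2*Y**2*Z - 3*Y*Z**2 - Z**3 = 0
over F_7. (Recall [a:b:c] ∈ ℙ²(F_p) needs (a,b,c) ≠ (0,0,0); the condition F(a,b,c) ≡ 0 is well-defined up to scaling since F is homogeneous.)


F(4,3,0) ≡ 5 (mod 7); P is NOT on the curve.

Evaluate F(4, 3, 0) term-by-term (mod 7).
  -3*X**3 ↦ -3·64·1·1 = -192
  -2*X**2*Z ↦ -2·16·1·0 = 0
  -2*X*Y**2 ↦ -2·4·9·1 = -72
  3*X*Y*Z ↦ 3·4·3·0 = 0
  -3*Y**3 ↦ -3·1·27·1 = -81
  -2*Y**2*Z ↦ -2·1·9·0 = 0
  -3*Y*Z**2 ↦ -3·1·3·0 = 0
  -Z**3 ↦ -1·1·1·0 = 0
Sum: F(4, 3, 0) = (-192) + (0) + (-72) + (0) + (-81) + (0) + (0) + (0) = -345.
Reducing mod 7: -345 ≡ 5 (mod 7).
Since F(a, b, c) ≡ 5 ≠ 0 (mod 7), P does NOT lie on the curve.


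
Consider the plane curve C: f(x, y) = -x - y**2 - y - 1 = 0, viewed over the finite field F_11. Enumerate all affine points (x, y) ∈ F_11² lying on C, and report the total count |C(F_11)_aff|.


Affine F_11-points: {(1, 4), (1, 6), (2, 5), (4, 2), (4, 8), (8, 1), (8, 9), (9, 3), (9, 7), (10, 0), (10, 10)}; count = 11.

For each of the 121 pairs (x, y) ∈ F_11², evaluate f(x, y) mod 11. Record the zeros.
  x = 0: [0↦10, 1↦8, 2↦4, 3↦9, 4↦1, 5↦2, 6↦1, 7↦9, 8↦4, 9↦8, 10↦10]  zeros at y ∈ ∅
  x = 1: [0↦9, 1↦7, 2↦3, 3↦8, 4↦0, 5↦1, 6↦0, 7↦8, 8↦3, 9↦7, 10↦9]  zeros at y ∈ {4, 6}
  x = 2: [0↦8, 1↦6, 2↦2, 3↦7, 4↦10, 5↦0, 6↦10, 7↦7, 8↦2, 9↦6, 10↦8]  zeros at y ∈ {5}
  x = 3: [0↦7, 1↦5, 2↦1, 3↦6, 4↦9, 5↦10, 6↦9, 7↦6, 8↦1, 9↦5, 10↦7]  zeros at y ∈ ∅
  x = 4: [0↦6, 1↦4, 2↦0, 3↦5, 4↦8, 5↦9, 6↦8, 7↦5, 8↦0, 9↦4, 10↦6]  zeros at y ∈ {2, 8}
  x = 5: [0↦5, 1↦3, 2↦10, 3↦4, 4↦7, 5↦8, 6↦7, 7↦4, 8↦10, 9↦3, 10↦5]  zeros at y ∈ ∅
  x = 6: [0↦4, 1↦2, 2↦9, 3↦3, 4↦6, 5↦7, 6↦6, 7↦3, 8↦9, 9↦2, 10↦4]  zeros at y ∈ ∅
  x = 7: [0↦3, 1↦1, 2↦8, 3↦2, 4↦5, 5↦6, 6↦5, 7↦2, 8↦8, 9↦1, 10↦3]  zeros at y ∈ ∅
  x = 8: [0↦2, 1↦0, 2↦7, 3↦1, 4↦4, 5↦5, 6↦4, 7↦1, 8↦7, 9↦0, 10↦2]  zeros at y ∈ {1, 9}
  x = 9: [0↦1, 1↦10, 2↦6, 3↦0, 4↦3, 5↦4, 6↦3, 7↦0, 8↦6, 9↦10, 10↦1]  zeros at y ∈ {3, 7}
  x = 10: [0↦0, 1↦9, 2↦5, 3↦10, 4↦2, 5↦3, 6↦2, 7↦10, 8↦5, 9↦9, 10↦0]  zeros at y ∈ {0, 10}
Collecting zeros: affine points = {(1, 4), (1, 6), (2, 5), (4, 2), (4, 8), (8, 1), (8, 9), (9, 3), (9, 7), (10, 0), (10, 10)}.
Total count |C(F_11)_aff| = 11.


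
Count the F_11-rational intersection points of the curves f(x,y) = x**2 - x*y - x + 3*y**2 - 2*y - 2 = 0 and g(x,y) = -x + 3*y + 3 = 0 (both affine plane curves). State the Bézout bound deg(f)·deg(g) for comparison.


Common zeros: {(5, 8)}; count = 1; Bézout bound = 2.

deg(f) = 2, deg(g) = 1, so Bézout bound = 2.
Scan x ∈ F_11. For each x, list the y ∈ F_11 with f(x, y) ≡ 0 and those with g(x, y) ≡ 0 (mod 11); the common zeros in that column are the intersection.
  x = 0: f ≡ 0 at y ∈ ∅; g ≡ 0 at y ∈ {10}; common: ∅.
  x = 1: f ≡ 0 at y ∈ {6}; g ≡ 0 at y ∈ {3}; common: ∅.
  x = 2: f ≡ 0 at y ∈ {0, 5}; g ≡ 0 at y ∈ {7}; common: ∅.
  x = 3: f ≡ 0 at y ∈ ∅; g ≡ 0 at y ∈ {0}; common: ∅.
  x = 4: f ≡ 0 at y ∈ {5, 8}; g ≡ 0 at y ∈ {4}; common: ∅.
  x = 5: f ≡ 0 at y ∈ {8, 9}; g ≡ 0 at y ∈ {8}; common: {8}.
  x = 6: f ≡ 0 at y ∈ {4, 6}; g ≡ 0 at y ∈ {1}; common: ∅.
  x = 7: f ≡ 0 at y ∈ ∅; g ≡ 0 at y ∈ {5}; common: ∅.
  x = 8: f ≡ 0 at y ∈ ∅; g ≡ 0 at y ∈ {9}; common: ∅.
  x = 9: f ≡ 0 at y ∈ ∅; g ≡ 0 at y ∈ {2}; common: ∅.
  x = 10: f ≡ 0 at y ∈ {0, 4}; g ≡ 0 at y ∈ {6}; common: ∅.
Collecting: common zeros = {(5, 8)}, so the count is 1.
Comparison with the Bézout bound: 1 ≤ 2 = deg(f)·deg(g), as expected for curves with no common component (the affine F_11-count falls short of the bound because intersections may lie at infinity, over extension fields, or carry multiplicity).


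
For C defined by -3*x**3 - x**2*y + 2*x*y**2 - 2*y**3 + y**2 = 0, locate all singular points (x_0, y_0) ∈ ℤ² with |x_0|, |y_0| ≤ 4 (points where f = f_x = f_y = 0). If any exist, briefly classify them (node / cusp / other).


Singular points: {(0, 0)}; classification: cusp.

Compute partial derivatives:
  f_x = -9*x**2 - 2*x*y + 2*y**2.
  f_y = -x**2 + 4*x*y - 6*y**2 + 2*y.
Scan x_0 ∈ {−4, ..., 4}. For each x_0, f_y(x_0, y) is a polynomial in y; find its integer roots y ∈ {−4, ..., 4}, then test f_x and f at those candidates.
  x = -4: f_y(-4, y) = -6*y**2 - 14*y - 16; no integer root y with |y| ≤ 4.
  x = -3: f_y(-3, y) = -6*y**2 - 10*y - 9; no integer root y with |y| ≤ 4.
  x = -2: f_y(-2, y) = -6*y**2 - 6*y - 4; no integer root y with |y| ≤ 4.
  x = -1: f_y(-1, y) = -6*y**2 - 2*y - 1; no integer root y with |y| ≤ 4.
  x = 0: f_y(0, y) = -6*y**2 + 2*y; vanishes at y ∈ {0}. (0, 0): f_x = 0, f = 0 — SINGULAR.
  x = 1: f_y(1, y) = -6*y**2 + 6*y - 1; no integer root y with |y| ≤ 4.
  x = 2: f_y(2, y) = -6*y**2 + 10*y - 4; vanishes at y ∈ {1}. (2, 1): f_x = -38 ≠ 0.
  x = 3: f_y(3, y) = -6*y**2 + 14*y - 9; no integer root y with |y| ≤ 4.
  x = 4: f_y(4, y) = -6*y**2 + 18*y - 16; no integer root y with |y| ≤ 4.
Only singular point on the grid: (0, 0).
Classify: substitute x = 0 + u, y = 0 + v and expand: f = -3*u**3 - u**2*v + 2*u*v**2 - 2*v**3 + v**2.
No constant or linear terms (consistent with a singular point). Quadratic part: v**2. Cubic part: -3*u**3 - u**2*v + 2*u*v**2 - 2*v**3.
The quadratic part v**2 is a perfect square, so there is a single (double) tangent line v = 0, i.e. y = 0. Restricting the cubic part to that line (v = 0) leaves -3*u**3 ≠ 0, so f is not divisible by v and the branch is v² ≈ 3*u**3 to lowest order — this is a cusp.
Classification: cusp.


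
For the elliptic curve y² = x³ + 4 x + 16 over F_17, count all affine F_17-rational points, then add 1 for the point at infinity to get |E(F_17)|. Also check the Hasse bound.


Affine points = {(0, 4), (0, 13), (1, 2), (1, 15), (2, 7), (2, 10), (3, 2), (3, 15), (5, 5), (5, 12), (6, 1), (6, 16), (7, 8), (7, 9), (8, 4), (8, 13), (9, 4), (9, 13), (10, 6), (10, 11), (13, 2), (13, 15), (15, 0)}; affine count = 23; |E(F_17)| = 24.

Discriminant check: Δ ∝ 4a³ + 27b² = 4·4³ + 27·16² = 4·64 + 27·256 ≡ 11 (mod 17). Nonzero ⇒ E is nonsingular.
For each x ∈ F_17, compute rhs = x³ + 4·x + 16 mod 17, then count y ∈ F_17 with y² ≡ rhs.
  x = 0: rhs = 16, matching y values: 4, 13 (2 points).
  x = 1: rhs = 4, matching y values: 2, 15 (2 points).
  x = 2: rhs = 15, matching y values: 7, 10 (2 points).
  x = 3: rhs = 4, matching y values: 2, 15 (2 points).
  x = 4: rhs = 11, matching y values: none (0 points).
  x = 5: rhs = 8, matching y values: 5, 12 (2 points).
  x = 6: rhs = 1, matching y values: 1, 16 (2 points).
  x = 7: rhs = 13, matching y values: 8, 9 (2 points).
  x = 8: rhs = 16, matching y values: 4, 13 (2 points).
  x = 9: rhs = 16, matching y values: 4, 13 (2 points).
  x = 10: rhs = 2, matching y values: 6, 11 (2 points).
  x = 11: rhs = 14, matching y values: none (0 points).
  x = 12: rhs = 7, matching y values: none (0 points).
  x = 13: rhs = 4, matching y values: 2, 15 (2 points).
  x = 14: rhs = 11, matching y values: none (0 points).
  x = 15: rhs = 0, matching y values: 0 (1 points).
  x = 16: rhs = 11, matching y values: none (0 points).
Total affine count: 23.
Full point count |E(F_17)| = 23 + 1 = 24.
Hasse bound: |24 − (17+1)| = |6| = 6 ≤ 2√17 ≈ 8.2462 ✓.


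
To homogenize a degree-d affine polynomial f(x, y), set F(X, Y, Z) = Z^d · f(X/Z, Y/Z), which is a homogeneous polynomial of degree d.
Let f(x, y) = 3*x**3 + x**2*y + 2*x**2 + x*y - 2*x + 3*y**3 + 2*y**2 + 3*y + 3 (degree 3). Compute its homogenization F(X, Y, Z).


F(X, Y, Z) = 3*X**3 + X**2*Y + 2*X**2*Z + X*Y*Z - 2*X*Z**2 + 3*Y**3 + 2*Y**2*Z + 3*Y*Z**2 + 3*Z**3

deg(f) = 3.
Substitute x = X/Z, y = Y/Z into f, then multiply by Z^3.
  monomial 3·x^3·y^0 ↦ 3·X^3·Y^0·Z^0.
  monomial 1·x^2·y^1 ↦ 1·X^2·Y^1·Z^0.
  monomial 2·x^2·y^0 ↦ 2·X^2·Y^0·Z^1.
  monomial 1·x^1·y^1 ↦ 1·X^1·Y^1·Z^1.
  monomial -2·x^1·y^0 ↦ -2·X^1·Y^0·Z^2.
  monomial 3·x^0·y^3 ↦ 3·X^0·Y^3·Z^0.
  monomial 2·x^0·y^2 ↦ 2·X^0·Y^2·Z^1.
  monomial 3·x^0·y^1 ↦ 3·X^0·Y^1·Z^2.
  monomial 3·x^0·y^0 ↦ 3·X^0·Y^0·Z^3.
Collecting: F(X, Y, Z) = 3*X**3 + X**2*Y + 2*X**2*Z + X*Y*Z - 2*X*Z**2 + 3*Y**3 + 2*Y**2*Z + 3*Y*Z**2 + 3*Z**3.


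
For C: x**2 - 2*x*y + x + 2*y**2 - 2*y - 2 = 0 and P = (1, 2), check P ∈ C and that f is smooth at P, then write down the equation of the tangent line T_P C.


Tangent line at P: -x + 4*y - 7 = 0.

Step 1: f(1, 2) = 0, so P lies on C.
Step 2: partial derivatives
  f_x(x, y) = 2*x - 2*y + 1, f_y(x, y) = -2*x + 4*y - 2.
  f_x(P) = -1, f_y(P) = 4 (gradient nonzero, so P is smooth).
Step 3: tangent line at P: -1·(x − 1) + 4·(y − 2) = 0.
Expanding: -x + 4*y - 7 = 0.


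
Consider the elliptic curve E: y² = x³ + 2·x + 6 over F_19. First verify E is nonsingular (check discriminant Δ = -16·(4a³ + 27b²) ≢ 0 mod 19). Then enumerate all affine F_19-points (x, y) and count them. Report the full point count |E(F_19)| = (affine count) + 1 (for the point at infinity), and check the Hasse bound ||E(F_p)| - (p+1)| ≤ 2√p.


Affine points = {(0, 5), (0, 14), (1, 3), (1, 16), (3, 1), (3, 18), (6, 5), (6, 14), (10, 0), (13, 5), (13, 14), (14, 2), (14, 17), (16, 7), (16, 12)}; affine count = 15; |E(F_19)| = 16.

Discriminant check: Δ ∝ 4a³ + 27b² = 4·2³ + 27·6² = 4·8 + 27·36 ≡ 16 (mod 19). Nonzero ⇒ E is nonsingular.
For each x ∈ F_19, compute rhs = x³ + 2·x + 6 mod 19, then count y ∈ F_19 with y² ≡ rhs.
  x = 0: rhs = 6, matching y values: 5, 14 (2 points).
  x = 1: rhs = 9, matching y values: 3, 16 (2 points).
  x = 2: rhs = 18, matching y values: none (0 points).
  x = 3: rhs = 1, matching y values: 1, 18 (2 points).
  x = 4: rhs = 2, matching y values: none (0 points).
  x = 5: rhs = 8, matching y values: none (0 points).
  x = 6: rhs = 6, matching y values: 5, 14 (2 points).
  x = 7: rhs = 2, matching y values: none (0 points).
  x = 8: rhs = 2, matching y values: none (0 points).
  x = 9: rhs = 12, matching y values: none (0 points).
  x = 10: rhs = 0, matching y values: 0 (1 points).
  x = 11: rhs = 10, matching y values: none (0 points).
  x = 12: rhs = 10, matching y values: none (0 points).
  x = 13: rhs = 6, matching y values: 5, 14 (2 points).
  x = 14: rhs = 4, matching y values: 2, 17 (2 points).
  x = 15: rhs = 10, matching y values: none (0 points).
  x = 16: rhs = 11, matching y values: 7, 12 (2 points).
  x = 17: rhs = 13, matching y values: none (0 points).
  x = 18: rhs = 3, matching y values: none (0 points).
Total affine count: 15.
Full point count |E(F_19)| = 15 + 1 = 16.
Hasse bound: |16 − (19+1)| = |-4| = 4 ≤ 2√19 ≈ 8.7178 ✓.


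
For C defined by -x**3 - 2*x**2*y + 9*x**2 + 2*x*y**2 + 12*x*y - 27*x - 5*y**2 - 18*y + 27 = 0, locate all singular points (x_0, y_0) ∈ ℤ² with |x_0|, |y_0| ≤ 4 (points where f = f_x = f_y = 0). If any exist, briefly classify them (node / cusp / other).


Singular points: {(3, 0)}; classification: cusp.

Compute partial derivatives:
  f_x = -3*x**2 - 4*x*y + 18*x + 2*y**2 + 12*y - 27.
  f_y = -2*x**2 + 4*x*y + 12*x - 10*y - 18.
Scan x_0 ∈ {−4, ..., 4}. For each x_0, f_y(x_0, y) is a polynomial in y; find its integer roots y ∈ {−4, ..., 4}, then test f_x and f at those candidates.
  x = -4: f_y(-4, y) = -26*y - 98; no integer root y with |y| ≤ 4.
  x = -3: f_y(-3, y) = -22*y - 72; no integer root y with |y| ≤ 4.
  x = -2: f_y(-2, y) = -18*y - 50; no integer root y with |y| ≤ 4.
  x = -1: f_y(-1, y) = -14*y - 32; no integer root y with |y| ≤ 4.
  x = 0: f_y(0, y) = -10*y - 18; no integer root y with |y| ≤ 4.
  x = 1: f_y(1, y) = -6*y - 8; no integer root y with |y| ≤ 4.
  x = 2: f_y(2, y) = -2*y - 2; vanishes at y ∈ {-1}. (2, -1): f_x = -5 ≠ 0.
  x = 3: f_y(3, y) = 2*y; vanishes at y ∈ {0}. (3, 0): f_x = 0, f = 0 — SINGULAR.
  x = 4: f_y(4, y) = 6*y - 2; no integer root y with |y| ≤ 4.
Only singular point on the grid: (3, 0).
Classify: substitute x = 3 + u, y = 0 + v and expand: f = -u**3 - 2*u**2*v + 2*u*v**2 + v**2.
No constant or linear terms (consistent with a singular point). Quadratic part: v**2. Cubic part: -u**3 - 2*u**2*v + 2*u*v**2.
The quadratic part v**2 is a perfect square, so there is a single (double) tangent line v = 0, i.e. y = 0. Restricting the cubic part to that line (v = 0) leaves -u**3 ≠ 0, so f is not divisible by v and the branch is v² ≈ u**3 to lowest order — this is a cusp.
Classification: cusp.


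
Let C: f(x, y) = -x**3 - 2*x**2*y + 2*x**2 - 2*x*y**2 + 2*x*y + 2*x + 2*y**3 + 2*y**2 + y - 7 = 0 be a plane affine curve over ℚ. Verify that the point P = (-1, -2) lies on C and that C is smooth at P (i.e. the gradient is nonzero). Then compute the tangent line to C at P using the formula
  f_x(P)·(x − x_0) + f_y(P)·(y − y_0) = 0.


Tangent line at P: -25*x + 5*y - 15 = 0.

Step 1: f(-1, -2) = 0, so P lies on C.
Step 2: partial derivatives
  f_x(x, y) = -3*x**2 - 4*x*y + 4*x - 2*y**2 + 2*y + 2, f_y(x, y) = -2*x**2 - 4*x*y + 2*x + 6*y**2 + 4*y + 1.
  f_x(P) = -25, f_y(P) = 5 (gradient nonzero, so P is smooth).
Step 3: tangent line at P: -25·(x − -1) + 5·(y − -2) = 0.
Expanding: -25*x + 5*y - 15 = 0.


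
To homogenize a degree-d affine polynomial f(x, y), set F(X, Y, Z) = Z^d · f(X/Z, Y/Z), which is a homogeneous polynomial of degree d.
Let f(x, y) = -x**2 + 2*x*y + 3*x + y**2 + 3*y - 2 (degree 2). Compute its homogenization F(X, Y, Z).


F(X, Y, Z) = -X**2 + 2*X*Y + 3*X*Z + Y**2 + 3*Y*Z - 2*Z**2

deg(f) = 2.
Substitute x = X/Z, y = Y/Z into f, then multiply by Z^2.
  monomial -1·x^2·y^0 ↦ -1·X^2·Y^0·Z^0.
  monomial 2·x^1·y^1 ↦ 2·X^1·Y^1·Z^0.
  monomial 3·x^1·y^0 ↦ 3·X^1·Y^0·Z^1.
  monomial 1·x^0·y^2 ↦ 1·X^0·Y^2·Z^0.
  monomial 3·x^0·y^1 ↦ 3·X^0·Y^1·Z^1.
  monomial -2·x^0·y^0 ↦ -2·X^0·Y^0·Z^2.
Collecting: F(X, Y, Z) = -X**2 + 2*X*Y + 3*X*Z + Y**2 + 3*Y*Z - 2*Z**2.


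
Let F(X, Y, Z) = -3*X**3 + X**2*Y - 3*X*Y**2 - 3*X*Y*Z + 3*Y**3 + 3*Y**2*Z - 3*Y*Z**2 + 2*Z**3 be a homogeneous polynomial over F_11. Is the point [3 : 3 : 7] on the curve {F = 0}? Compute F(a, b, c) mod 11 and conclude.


F(3,3,7) ≡ 4 (mod 11); P is NOT on the curve.

Evaluate F(3, 3, 7) term-by-term (mod 11).
  -3*X**3 ↦ -3·27·1·1 = -81
  X**2*Y ↦ 1·9·3·1 = 27
  -3*X*Y**2 ↦ -3·3·9·1 = -81
  -3*X*Y*Z ↦ -3·3·3·7 = -189
  3*Y**3 ↦ 3·1·27·1 = 81
  3*Y**2*Z ↦ 3·1·9·7 = 189
  -3*Y*Z**2 ↦ -3·1·3·49 = -441
  2*Z**3 ↦ 2·1·1·343 = 686
Sum: F(3, 3, 7) = (-81) + (27) + (-81) + (-189) + (81) + (189) + (-441) + (686) = 191.
Reducing mod 11: 191 ≡ 4 (mod 11).
Since F(a, b, c) ≡ 4 ≠ 0 (mod 11), P does NOT lie on the curve.


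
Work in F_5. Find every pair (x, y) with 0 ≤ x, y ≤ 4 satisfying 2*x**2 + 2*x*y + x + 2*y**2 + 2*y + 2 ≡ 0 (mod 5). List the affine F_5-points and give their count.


Affine F_5-points: {(1, 0), (1, 3), (2, 1), (3, 3), (4, 1), (4, 4)}; count = 6.

For each of the 25 pairs (x, y) ∈ F_5², evaluate f(x, y) mod 5. Record the zeros.
  x = 0: [0↦2, 1↦1, 2↦4, 3↦1, 4↦2]  zeros at y ∈ ∅
  x = 1: [0↦0, 1↦1, 2↦1, 3↦0, 4↦3]  zeros at y ∈ {0, 3}
  x = 2: [0↦2, 1↦0, 2↦2, 3↦3, 4↦3]  zeros at y ∈ {1}
  x = 3: [0↦3, 1↦3, 2↦2, 3↦0, 4↦2]  zeros at y ∈ {3}
  x = 4: [0↦3, 1↦0, 2↦1, 3↦1, 4↦0]  zeros at y ∈ {1, 4}
Collecting zeros: affine points = {(1, 0), (1, 3), (2, 1), (3, 3), (4, 1), (4, 4)}.
Total count |C(F_5)_aff| = 6.


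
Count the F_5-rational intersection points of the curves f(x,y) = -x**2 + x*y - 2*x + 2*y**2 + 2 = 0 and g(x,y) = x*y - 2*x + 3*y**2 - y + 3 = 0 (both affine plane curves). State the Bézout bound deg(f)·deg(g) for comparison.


Common zeros: ∅; count = 0; Bézout bound = 4.

deg(f) = 2, deg(g) = 2, so Bézout bound = 4.
Scan x ∈ F_5. For each x, list the y ∈ F_5 with f(x, y) ≡ 0 and those with g(x, y) ≡ 0 (mod 5); the common zeros in that column are the intersection.
  x = 0: f ≡ 0 at y ∈ {2, 3}; g ≡ 0 at y ∈ {1}; common: ∅.
  x = 1: f ≡ 0 at y ∈ {3, 4}; g ≡ 0 at y ∈ ∅; common: ∅.
  x = 2: f ≡ 0 at y ∈ ∅; g ≡ 0 at y ∈ ∅; common: ∅.
  x = 3: f ≡ 0 at y ∈ ∅; g ≡ 0 at y ∈ {3}; common: ∅.
  x = 4: f ≡ 0 at y ∈ ∅; g ≡ 0 at y ∈ {0, 4}; common: ∅.
Collecting: common zeros = ∅, so the count is 0.
Comparison with the Bézout bound: 0 ≤ 4 = deg(f)·deg(g), as expected for curves with no common component (the affine F_5-count falls short of the bound because intersections may lie at infinity, over extension fields, or carry multiplicity).
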